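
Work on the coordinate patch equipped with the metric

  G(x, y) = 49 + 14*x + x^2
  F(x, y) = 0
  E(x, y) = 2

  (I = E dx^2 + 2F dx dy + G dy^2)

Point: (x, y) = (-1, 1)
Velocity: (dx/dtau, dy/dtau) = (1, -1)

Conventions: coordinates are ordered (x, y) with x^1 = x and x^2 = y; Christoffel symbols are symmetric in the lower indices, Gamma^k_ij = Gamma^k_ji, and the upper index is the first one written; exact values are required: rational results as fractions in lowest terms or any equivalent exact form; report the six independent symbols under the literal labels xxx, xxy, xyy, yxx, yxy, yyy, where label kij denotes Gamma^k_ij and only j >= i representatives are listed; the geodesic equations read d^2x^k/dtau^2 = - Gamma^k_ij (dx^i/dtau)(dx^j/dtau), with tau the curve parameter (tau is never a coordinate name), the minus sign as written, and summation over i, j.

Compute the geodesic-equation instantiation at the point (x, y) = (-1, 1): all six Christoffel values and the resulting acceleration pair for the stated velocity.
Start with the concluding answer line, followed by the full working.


Answer: Gamma_xxx = 0, Gamma_xxy = 0, Gamma_xyy = -3, Gamma_yxx = 0, Gamma_yxy = 1/6, Gamma_yyy = 0; accelerations (d^2x/dtau^2, d^2y/dtau^2) = (3, 1/3)

E = 2, F = 0, G = 36 at the point
E_x = 0, E_y = 0, F_x = 0, F_y = 0, G_x = 12, G_y = 0
EG - F^2 = 72;  g^inv = (1/72) * [[36, 0], [0, 2]]
first-kind symbols [ij,l] = (1/2)(d_i g_jl + d_j g_il - d_l g_ij): [xx,x] = E_x/2 = 0, [xx,y] = F_x - E_y/2 = 0, [xy,x] = E_y/2 = 0, [xy,y] = G_x/2 = 6, [yy,x] = F_y - G_x/2 = -6, [yy,y] = G_y/2 = 0
Gamma^x_ij = (G*[ij,x] - F*[ij,y])/(EG - F^2), Gamma^y_ij = (E*[ij,y] - F*[ij,x])/(EG - F^2)
Gamma_xxx = 0, Gamma_xxy = 0, Gamma_xyy = -3, Gamma_yxx = 0, Gamma_yxy = 1/6, Gamma_yyy = 0
d^2x/dtau^2 = -(Gamma_xxx*(1)^2 + 2*Gamma_xxy*(1)*(-1) + Gamma_xyy*(-1)^2) = 3
d^2y/dtau^2 = -(Gamma_yxx*(1)^2 + 2*Gamma_yxy*(1)*(-1) + Gamma_yyy*(-1)^2) = 1/3


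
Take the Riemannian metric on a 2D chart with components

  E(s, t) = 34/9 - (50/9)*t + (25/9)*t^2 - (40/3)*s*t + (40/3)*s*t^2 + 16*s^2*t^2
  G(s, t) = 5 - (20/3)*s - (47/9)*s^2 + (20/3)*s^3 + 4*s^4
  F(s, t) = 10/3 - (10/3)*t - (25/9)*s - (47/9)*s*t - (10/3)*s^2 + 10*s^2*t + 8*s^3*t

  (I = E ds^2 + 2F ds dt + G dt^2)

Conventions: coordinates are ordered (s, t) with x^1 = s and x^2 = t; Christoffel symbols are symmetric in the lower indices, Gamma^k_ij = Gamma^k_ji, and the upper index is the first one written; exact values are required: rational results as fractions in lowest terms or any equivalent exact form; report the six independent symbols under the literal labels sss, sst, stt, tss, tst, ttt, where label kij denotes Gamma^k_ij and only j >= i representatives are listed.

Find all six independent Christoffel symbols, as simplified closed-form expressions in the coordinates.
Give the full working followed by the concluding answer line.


E = 34/9 - (50/9)*t + (25/9)*t^2 - (40/3)*s*t + (40/3)*s*t^2 + 16*s^2*t^2; F = 10/3 - (10/3)*t - (25/9)*s - (47/9)*s*t - (10/3)*s^2 + 10*s^2*t + 8*s^3*t; G = 5 - (20/3)*s - (47/9)*s^2 + (20/3)*s^3 + 4*s^4
Gamma^k_ij = (1/2) g^{kl} (d_i g_jl + d_j g_il - d_l g_ij), with g^inv = (1/(EG-F^2)) [[G, -F], [-F, E]]
first partials: E_s = -(40/3)*t + (40/3)*t^2 + 32*s*t^2, E_t = -50/9 + (50/9)*t - (40/3)*s + (80/3)*s*t + 32*s^2*t, F_s = -25/9 - (47/9)*t - (20/3)*s + 20*s*t + 24*s^2*t, F_t = -10/3 - (47/9)*s + 10*s^2 + 8*s^3, G_s = -20/3 - (94/9)*s + 20*s^2 + 16*s^3, G_t = 0
D = EG - F^2 = 70/9 - (50/9)*t - (20/3)*s + (25/9)*t^2 - (40/3)*s*t - (47/9)*s^2 + (40/3)*s*t^2 + (20/3)*s^3 + 16*s^2*t^2 + 4*s^4
expanded: Gamma^s_ss = (G E_s - 2F F_s + F E_t)/(2D), Gamma^s_st = (G E_t - F G_s)/(2D), Gamma^s_tt = (2G F_t - G G_s - F G_t)/(2D), Gamma^t_ss = (2E F_s - E E_t - F E_s)/(2D), Gamma^t_st = (E G_s - F E_t)/(2D), Gamma^t_tt = (E G_t - 2F F_t + F G_s)/(2D); substitute and cancel common factors

Answer: Gamma_sss = (144*s*t^2 + 60*t^2 - 60*t)/(36*s^4 + 60*s^3 + 144*s^2*t^2 - 47*s^2 + 120*s*t^2 - 120*s*t - 60*s + 25*t^2 - 50*t + 70), Gamma_sst = (144*s^2*t + 120*s*t - 60*s + 25*t - 25)/(36*s^4 + 60*s^3 + 144*s^2*t^2 - 47*s^2 + 120*s*t^2 - 120*s*t - 60*s + 25*t^2 - 50*t + 70), Gamma_stt = 0, Gamma_tss = (72*s^2*t + 60*s*t - 72*t)/(36*s^4 + 60*s^3 + 144*s^2*t^2 - 47*s^2 + 120*s*t^2 - 120*s*t - 60*s + 25*t^2 - 50*t + 70), Gamma_tst = (72*s^3 + 90*s^2 - 47*s - 30)/(36*s^4 + 60*s^3 + 144*s^2*t^2 - 47*s^2 + 120*s*t^2 - 120*s*t - 60*s + 25*t^2 - 50*t + 70), Gamma_ttt = 0


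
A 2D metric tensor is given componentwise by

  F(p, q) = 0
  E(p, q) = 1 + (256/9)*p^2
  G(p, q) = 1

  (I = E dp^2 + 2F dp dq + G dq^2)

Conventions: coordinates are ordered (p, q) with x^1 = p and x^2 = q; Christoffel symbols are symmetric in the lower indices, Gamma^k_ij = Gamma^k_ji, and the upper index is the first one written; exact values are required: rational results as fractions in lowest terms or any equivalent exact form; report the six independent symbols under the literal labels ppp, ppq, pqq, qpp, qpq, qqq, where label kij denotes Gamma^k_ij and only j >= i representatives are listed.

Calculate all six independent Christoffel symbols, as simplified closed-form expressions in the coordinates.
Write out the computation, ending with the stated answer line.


E = 1 + (256/9)*p^2; F = 0; G = 1
Gamma^k_ij = (1/2) g^{kl} (d_i g_jl + d_j g_il - d_l g_ij), with g^inv = (1/(EG-F^2)) [[G, -F], [-F, E]]
first partials: E_p = (512/9)*p, E_q = 0, F_p = 0, F_q = 0, G_p = 0, G_q = 0
D = EG - F^2 = 1 + (256/9)*p^2
expanded: Gamma^p_pp = (G E_p - 2F F_p + F E_q)/(2D), Gamma^p_pq = (G E_q - F G_p)/(2D), Gamma^p_qq = (2G F_q - G G_p - F G_q)/(2D), Gamma^q_pp = (2E F_p - E E_q - F E_p)/(2D), Gamma^q_pq = (E G_p - F E_q)/(2D), Gamma^q_qq = (E G_q - 2F F_q + F G_p)/(2D); substitute and cancel common factors

Answer: Gamma_ppp = 256*p/(256*p^2 + 9), Gamma_ppq = 0, Gamma_pqq = 0, Gamma_qpp = 0, Gamma_qpq = 0, Gamma_qqq = 0


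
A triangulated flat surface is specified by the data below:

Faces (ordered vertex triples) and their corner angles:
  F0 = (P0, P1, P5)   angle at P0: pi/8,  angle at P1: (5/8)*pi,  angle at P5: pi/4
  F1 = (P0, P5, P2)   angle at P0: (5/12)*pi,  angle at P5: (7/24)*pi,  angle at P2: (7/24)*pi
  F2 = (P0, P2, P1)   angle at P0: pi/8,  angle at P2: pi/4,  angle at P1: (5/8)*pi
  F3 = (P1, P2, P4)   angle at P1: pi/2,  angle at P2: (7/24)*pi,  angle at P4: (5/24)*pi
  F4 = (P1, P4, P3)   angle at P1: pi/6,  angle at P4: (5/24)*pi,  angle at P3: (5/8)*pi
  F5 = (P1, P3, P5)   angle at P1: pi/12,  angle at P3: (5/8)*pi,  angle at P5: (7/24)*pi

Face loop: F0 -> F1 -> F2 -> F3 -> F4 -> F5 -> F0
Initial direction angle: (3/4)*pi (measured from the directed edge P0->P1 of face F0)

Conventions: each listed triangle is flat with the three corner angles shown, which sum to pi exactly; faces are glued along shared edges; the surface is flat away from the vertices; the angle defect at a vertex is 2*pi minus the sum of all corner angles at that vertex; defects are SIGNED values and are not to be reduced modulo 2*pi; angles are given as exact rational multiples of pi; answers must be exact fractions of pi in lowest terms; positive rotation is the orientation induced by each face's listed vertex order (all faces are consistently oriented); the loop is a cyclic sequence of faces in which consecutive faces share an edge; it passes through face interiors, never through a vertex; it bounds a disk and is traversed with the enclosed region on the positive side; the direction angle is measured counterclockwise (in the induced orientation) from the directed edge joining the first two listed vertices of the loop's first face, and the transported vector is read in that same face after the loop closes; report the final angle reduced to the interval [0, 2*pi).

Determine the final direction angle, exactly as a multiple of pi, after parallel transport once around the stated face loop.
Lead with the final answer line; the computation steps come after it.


Answer: final direction angle = pi/12

enclosed vertex P0: corner angles sum to (2/3)*pi, defect = 2*pi - (2/3)*pi = (4/3)*pi
enclosed vertex P1: corner angles sum to 2*pi, defect = 2*pi - 2*pi = 0
final direction = starting direction + enclosed defect total, reduced mod 2*pi (induced orientation)
final angle = (3/4)*pi + (4/3)*pi = pi/12 (mod 2*pi)


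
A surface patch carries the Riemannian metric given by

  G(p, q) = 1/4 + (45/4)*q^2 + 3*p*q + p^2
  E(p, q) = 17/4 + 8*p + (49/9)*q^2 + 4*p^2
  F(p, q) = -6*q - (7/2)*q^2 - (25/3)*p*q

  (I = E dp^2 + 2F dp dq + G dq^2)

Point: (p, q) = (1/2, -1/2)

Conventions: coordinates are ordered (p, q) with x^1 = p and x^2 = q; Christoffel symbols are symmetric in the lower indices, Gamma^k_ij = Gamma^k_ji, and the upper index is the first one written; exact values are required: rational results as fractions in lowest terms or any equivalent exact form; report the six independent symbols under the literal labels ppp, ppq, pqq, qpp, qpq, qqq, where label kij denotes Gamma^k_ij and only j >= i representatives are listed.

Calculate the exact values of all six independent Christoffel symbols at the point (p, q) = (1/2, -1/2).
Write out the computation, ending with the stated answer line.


E = 191/18, F = 101/24, G = 41/16 at the point
E_p = 12, E_q = -49/9, F_p = 25/6, F_q = -20/3, G_p = -1/2, G_q = -39/4
EG - F^2 = 5461/576;  g^inv = (576/5461) * [[41/16, -101/24], [-101/24, 191/18]]
first-kind symbols [ij,l] = (1/2)(d_i g_jl + d_j g_il - d_l g_ij): [pp,p] = E_p/2 = 6, [pp,q] = F_p - E_q/2 = 62/9, [pq,p] = E_q/2 = -49/18, [pq,q] = G_p/2 = -1/4, [qq,p] = F_q - G_p/2 = -77/12, [qq,q] = G_q/2 = -39/8
Gamma^p_ij = (G*[ij,p] - F*[ij,q])/(EG - F^2), Gamma^q_ij = (E*[ij,q] - F*[ij,p])/(EG - F^2)

Answer: Gamma_ppp = -23528/16383, Gamma_ppq = -3412/5461, Gamma_pqq = 2346/5461, Gamma_qpp = 248048/49149, Gamma_qpq = 15212/16383, Gamma_qqq = -14242/5461


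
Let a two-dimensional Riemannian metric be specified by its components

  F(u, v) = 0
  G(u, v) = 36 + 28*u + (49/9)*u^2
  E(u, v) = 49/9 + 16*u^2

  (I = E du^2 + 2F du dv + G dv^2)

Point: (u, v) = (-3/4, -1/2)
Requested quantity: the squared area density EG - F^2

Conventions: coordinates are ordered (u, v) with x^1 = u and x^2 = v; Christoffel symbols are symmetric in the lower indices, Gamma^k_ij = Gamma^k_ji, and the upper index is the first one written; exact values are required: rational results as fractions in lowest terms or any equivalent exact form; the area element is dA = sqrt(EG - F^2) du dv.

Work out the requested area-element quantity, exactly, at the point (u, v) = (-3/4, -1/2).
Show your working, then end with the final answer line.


E = 130/9, F = 0, G = 289/16; EG - F^2 = 18785/72

Answer: EG - F^2 = 18785/72


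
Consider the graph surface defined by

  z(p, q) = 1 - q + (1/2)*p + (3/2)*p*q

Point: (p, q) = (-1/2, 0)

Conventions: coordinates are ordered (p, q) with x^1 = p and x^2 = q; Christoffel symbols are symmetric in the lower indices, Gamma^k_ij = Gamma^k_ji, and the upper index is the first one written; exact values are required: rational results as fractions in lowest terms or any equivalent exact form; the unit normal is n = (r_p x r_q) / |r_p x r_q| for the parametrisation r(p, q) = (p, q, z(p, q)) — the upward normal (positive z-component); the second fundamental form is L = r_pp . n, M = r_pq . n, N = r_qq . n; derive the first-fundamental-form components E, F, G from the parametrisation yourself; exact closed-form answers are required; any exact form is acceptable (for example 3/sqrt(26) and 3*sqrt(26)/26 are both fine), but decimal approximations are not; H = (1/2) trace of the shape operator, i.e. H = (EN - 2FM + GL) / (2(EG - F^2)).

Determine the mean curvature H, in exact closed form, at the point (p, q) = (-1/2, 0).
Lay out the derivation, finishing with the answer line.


z_p = 1/2, z_q = -7/4, z_pp = 0, z_pq = 3/2, z_qq = 0
E = 5/4, F = -7/8, G = 65/16; answer radicand W^2 = 69/16
unnormalised second-form numerators: l = 0, m = 3/2, n = 0; L = l/sqrt(69/16), and similarly M = m/sqrt(W^2), N = n/sqrt(W^2)
H = (E*n - 2*F*m + G*l) / (2*(EG - F^2)*sqrt(W^2)); E*n - 2*F*m + G*l = 21/8, EG - F^2 = 69/16, so H = (7/23)/sqrt(69/16)

Answer: H = 28*sqrt(69)/1587


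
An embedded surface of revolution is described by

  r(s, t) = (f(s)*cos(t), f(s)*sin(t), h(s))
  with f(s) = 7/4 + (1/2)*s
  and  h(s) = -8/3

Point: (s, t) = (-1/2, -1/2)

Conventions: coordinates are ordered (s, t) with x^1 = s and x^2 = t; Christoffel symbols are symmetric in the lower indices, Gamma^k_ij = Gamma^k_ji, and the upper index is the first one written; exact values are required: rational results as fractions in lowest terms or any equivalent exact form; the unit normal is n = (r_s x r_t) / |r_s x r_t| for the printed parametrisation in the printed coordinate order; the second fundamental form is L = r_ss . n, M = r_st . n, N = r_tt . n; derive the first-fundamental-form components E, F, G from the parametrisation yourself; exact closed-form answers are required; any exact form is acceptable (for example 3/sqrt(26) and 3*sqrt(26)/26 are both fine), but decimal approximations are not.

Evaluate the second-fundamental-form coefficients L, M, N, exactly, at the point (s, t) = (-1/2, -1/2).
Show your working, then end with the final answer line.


f = 3/2, f' = 1/2, f'' = 0, h' = 0, h'' = 0
E = 1/4, F = 0, G = 9/4; answer radicand W^2 = 1/4
unnormalised second-form numerators: l = 0, m = 0, n = 0; L = l/sqrt(1/4), and similarly M = m/sqrt(W^2), N = n/sqrt(W^2)

Answer: L = 0, M = 0, N = 0


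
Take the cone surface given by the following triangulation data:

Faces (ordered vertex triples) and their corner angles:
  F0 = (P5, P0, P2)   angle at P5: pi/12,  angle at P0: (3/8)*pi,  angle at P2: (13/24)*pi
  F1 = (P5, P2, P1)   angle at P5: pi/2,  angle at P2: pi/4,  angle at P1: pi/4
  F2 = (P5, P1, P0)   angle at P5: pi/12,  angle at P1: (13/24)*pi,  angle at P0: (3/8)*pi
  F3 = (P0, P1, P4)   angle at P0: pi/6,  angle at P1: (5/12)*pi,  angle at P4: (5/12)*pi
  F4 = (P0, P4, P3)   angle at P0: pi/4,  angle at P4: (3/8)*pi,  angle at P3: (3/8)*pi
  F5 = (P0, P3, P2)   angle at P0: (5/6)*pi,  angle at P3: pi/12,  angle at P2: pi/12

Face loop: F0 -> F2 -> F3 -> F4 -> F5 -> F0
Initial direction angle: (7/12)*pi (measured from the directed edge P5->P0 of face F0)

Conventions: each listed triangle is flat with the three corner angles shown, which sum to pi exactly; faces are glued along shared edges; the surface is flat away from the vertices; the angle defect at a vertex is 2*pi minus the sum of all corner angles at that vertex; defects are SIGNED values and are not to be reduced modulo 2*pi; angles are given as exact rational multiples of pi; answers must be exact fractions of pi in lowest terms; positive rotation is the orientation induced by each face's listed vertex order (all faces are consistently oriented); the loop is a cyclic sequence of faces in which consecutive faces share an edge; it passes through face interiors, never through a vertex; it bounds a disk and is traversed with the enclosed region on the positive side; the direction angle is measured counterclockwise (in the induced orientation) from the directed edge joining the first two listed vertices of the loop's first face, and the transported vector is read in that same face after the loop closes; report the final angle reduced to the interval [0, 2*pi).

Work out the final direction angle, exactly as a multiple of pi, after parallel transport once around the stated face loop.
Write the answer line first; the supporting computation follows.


Answer: final direction angle = (7/12)*pi

enclosed vertex P0: corner angles sum to 2*pi, defect = 2*pi - 2*pi = 0
final direction = starting direction + enclosed defect total, reduced mod 2*pi (induced orientation)
final angle = (7/12)*pi + 0 = (7/12)*pi (mod 2*pi)


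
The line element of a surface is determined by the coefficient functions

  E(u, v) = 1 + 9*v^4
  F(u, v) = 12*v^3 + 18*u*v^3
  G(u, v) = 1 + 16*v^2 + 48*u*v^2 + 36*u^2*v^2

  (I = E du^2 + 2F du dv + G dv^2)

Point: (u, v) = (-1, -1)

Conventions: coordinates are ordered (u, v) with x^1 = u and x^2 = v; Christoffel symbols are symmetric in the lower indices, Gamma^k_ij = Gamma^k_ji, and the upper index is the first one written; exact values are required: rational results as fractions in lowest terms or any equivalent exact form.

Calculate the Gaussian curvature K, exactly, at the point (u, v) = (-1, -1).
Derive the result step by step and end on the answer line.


E = 10, F = 6, G = 5, EG - F^2 = 14 at the point
E_u = 0, E_v = -36, F_u = -18, F_v = -18, G_u = -24, G_v = -8
E_vv = 108, F_uv = 54, G_uu = 72
The intrinsic route: Brioschi's K = (det M1 - det M2)/(EG - F^2)^2.
M1 = [[-E_vv/2 + F_uv - G_uu/2, E_u/2, F_u - E_v/2], [F_v - G_u/2, E, F], [G_v/2, F, G]] = [[-36, 0, 0], [-6, 10, 6], [-4, 6, 5]]; det M1 = -504
M2 = [[0, E_v/2, G_u/2], [E_v/2, E, F], [G_u/2, F, G]] = [[0, -18, -12], [-18, 10, 6], [-12, 6, 5]]; det M2 = -468
det M1 - det M2 = -36; K = -36 / (14)^2 = -9/49

Answer: K = -9/49


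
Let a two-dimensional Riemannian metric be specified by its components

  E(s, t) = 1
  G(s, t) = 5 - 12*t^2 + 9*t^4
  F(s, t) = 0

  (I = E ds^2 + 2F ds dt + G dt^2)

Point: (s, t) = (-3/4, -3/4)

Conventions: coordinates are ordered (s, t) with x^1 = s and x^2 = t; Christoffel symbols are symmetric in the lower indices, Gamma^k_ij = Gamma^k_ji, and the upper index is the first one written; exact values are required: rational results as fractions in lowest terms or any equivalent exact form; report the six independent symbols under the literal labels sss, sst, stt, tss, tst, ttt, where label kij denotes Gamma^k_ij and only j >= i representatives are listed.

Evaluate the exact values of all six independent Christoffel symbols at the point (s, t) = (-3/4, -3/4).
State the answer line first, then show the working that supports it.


Answer: Gamma_sss = 0, Gamma_sst = 0, Gamma_stt = 0, Gamma_tss = 0, Gamma_tst = 0, Gamma_ttt = 360/281

E = 1, F = 0, G = 281/256 at the point
E_s = 0, E_t = 0, F_s = 0, F_t = 0, G_s = 0, G_t = 45/16
EG - F^2 = 281/256;  g^inv = (256/281) * [[281/256, 0], [0, 1]]
first-kind symbols [ij,l] = (1/2)(d_i g_jl + d_j g_il - d_l g_ij): [ss,s] = E_s/2 = 0, [ss,t] = F_s - E_t/2 = 0, [st,s] = E_t/2 = 0, [st,t] = G_s/2 = 0, [tt,s] = F_t - G_s/2 = 0, [tt,t] = G_t/2 = 45/32
Gamma^s_ij = (G*[ij,s] - F*[ij,t])/(EG - F^2), Gamma^t_ij = (E*[ij,t] - F*[ij,s])/(EG - F^2)


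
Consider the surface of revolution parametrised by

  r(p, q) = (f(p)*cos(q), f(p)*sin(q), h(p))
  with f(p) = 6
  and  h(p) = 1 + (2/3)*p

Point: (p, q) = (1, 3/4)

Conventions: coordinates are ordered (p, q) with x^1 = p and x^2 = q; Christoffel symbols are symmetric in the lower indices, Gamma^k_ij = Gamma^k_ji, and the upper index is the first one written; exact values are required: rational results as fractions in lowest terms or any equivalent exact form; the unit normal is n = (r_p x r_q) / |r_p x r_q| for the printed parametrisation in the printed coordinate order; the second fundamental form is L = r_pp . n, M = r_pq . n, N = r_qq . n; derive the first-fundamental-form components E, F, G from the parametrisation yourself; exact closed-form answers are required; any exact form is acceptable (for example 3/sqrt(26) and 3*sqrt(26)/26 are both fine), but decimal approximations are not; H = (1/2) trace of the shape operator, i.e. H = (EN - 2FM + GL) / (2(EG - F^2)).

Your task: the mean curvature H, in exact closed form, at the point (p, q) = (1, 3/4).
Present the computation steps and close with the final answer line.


f = 6, f' = 0, f'' = 0, h' = 2/3, h'' = 0
E = 4/9, F = 0, G = 36; answer radicand W^2 = 4/9
unnormalised second-form numerators: l = 0, m = 0, n = 4; L = l/sqrt(4/9), and similarly M = m/sqrt(W^2), N = n/sqrt(W^2)
H = (E*n - 2*F*m + G*l) / (2*(EG - F^2)*sqrt(W^2)); E*n - 2*F*m + G*l = 16/9, EG - F^2 = 16, so H = (1/18)/sqrt(4/9)

Answer: H = 1/12


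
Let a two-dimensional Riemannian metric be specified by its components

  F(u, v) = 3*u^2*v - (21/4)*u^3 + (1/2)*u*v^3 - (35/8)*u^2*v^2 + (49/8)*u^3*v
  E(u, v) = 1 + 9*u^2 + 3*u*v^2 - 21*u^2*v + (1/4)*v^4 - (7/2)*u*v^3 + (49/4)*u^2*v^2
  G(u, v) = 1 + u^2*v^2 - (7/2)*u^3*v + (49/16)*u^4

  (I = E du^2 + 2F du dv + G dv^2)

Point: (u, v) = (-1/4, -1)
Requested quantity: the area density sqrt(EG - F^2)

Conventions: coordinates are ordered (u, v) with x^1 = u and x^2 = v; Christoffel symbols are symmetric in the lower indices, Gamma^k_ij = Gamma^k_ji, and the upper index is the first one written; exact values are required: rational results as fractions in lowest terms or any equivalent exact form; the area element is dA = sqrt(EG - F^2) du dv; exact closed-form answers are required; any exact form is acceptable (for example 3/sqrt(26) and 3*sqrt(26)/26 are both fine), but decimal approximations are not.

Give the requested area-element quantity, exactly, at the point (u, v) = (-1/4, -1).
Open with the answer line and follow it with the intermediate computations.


Answer: sqrt(EG - F^2) = sqrt(9361)/64

E = 145/64, F = -81/512, G = 4177/4096; EG - F^2 = 9361/4096


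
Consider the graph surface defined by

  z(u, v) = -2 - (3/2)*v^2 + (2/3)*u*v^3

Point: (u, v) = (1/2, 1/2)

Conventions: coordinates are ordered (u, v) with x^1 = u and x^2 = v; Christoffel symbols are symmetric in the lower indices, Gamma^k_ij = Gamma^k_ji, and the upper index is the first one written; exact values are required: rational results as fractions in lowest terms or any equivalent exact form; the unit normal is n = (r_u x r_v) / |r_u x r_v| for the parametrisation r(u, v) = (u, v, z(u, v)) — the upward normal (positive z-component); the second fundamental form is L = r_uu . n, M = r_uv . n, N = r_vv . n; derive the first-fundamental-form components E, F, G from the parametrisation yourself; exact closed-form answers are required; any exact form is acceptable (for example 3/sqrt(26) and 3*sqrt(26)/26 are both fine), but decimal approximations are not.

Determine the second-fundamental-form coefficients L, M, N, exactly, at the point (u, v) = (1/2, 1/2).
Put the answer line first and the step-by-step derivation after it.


Answer: L = 0, M = 3*sqrt(370)/185, N = -12*sqrt(370)/185

z_u = 1/12, z_v = -5/4, z_uu = 0, z_uv = 1/2, z_vv = -2
E = 145/144, F = -5/48, G = 41/16; answer radicand W^2 = 185/72
unnormalised second-form numerators: l = 0, m = 1/2, n = -2; L = l/sqrt(185/72), and similarly M = m/sqrt(W^2), N = n/sqrt(W^2)


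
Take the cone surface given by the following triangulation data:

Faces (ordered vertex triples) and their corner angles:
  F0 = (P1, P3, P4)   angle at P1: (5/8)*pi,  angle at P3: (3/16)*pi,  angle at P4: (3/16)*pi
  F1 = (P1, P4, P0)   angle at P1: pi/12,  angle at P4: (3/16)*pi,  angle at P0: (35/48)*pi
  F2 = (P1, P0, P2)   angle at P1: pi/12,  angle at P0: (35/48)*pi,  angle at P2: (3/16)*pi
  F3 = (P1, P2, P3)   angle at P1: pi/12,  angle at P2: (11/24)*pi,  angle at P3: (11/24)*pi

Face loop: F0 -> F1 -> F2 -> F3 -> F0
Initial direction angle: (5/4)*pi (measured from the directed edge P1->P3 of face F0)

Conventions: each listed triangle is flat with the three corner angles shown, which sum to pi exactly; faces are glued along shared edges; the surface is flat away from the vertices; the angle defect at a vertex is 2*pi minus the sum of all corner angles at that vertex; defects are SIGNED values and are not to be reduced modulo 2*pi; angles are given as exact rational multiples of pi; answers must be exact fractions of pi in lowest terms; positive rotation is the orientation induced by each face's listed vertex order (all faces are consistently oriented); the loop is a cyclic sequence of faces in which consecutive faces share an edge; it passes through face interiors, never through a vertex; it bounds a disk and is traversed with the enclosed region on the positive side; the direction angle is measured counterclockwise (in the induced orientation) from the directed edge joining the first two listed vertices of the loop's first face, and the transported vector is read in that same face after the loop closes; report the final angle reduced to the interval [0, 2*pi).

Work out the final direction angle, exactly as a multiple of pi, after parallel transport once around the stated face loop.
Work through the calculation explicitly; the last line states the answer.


enclosed vertex P1: corner angles sum to (7/8)*pi, defect = 2*pi - (7/8)*pi = (9/8)*pi
final direction = starting direction + enclosed defect total, reduced mod 2*pi (induced orientation)
final angle = (5/4)*pi + (9/8)*pi = (3/8)*pi (mod 2*pi)

Answer: final direction angle = (3/8)*pi


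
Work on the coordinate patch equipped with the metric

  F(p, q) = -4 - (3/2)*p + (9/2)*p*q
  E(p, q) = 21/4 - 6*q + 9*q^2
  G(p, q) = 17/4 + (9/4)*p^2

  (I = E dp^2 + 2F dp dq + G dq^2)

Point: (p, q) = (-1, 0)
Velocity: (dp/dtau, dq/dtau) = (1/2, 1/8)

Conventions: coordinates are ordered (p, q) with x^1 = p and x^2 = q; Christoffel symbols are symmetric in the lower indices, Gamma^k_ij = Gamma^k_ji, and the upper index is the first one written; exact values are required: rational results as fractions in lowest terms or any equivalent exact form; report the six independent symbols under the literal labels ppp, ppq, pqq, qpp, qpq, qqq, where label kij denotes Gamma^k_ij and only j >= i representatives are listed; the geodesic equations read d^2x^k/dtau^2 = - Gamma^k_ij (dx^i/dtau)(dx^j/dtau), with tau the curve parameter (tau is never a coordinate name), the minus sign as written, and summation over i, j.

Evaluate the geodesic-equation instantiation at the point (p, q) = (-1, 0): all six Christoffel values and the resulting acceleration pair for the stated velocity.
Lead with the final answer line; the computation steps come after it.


Answer: Gamma_ppp = 30/223, Gamma_ppq = -201/223, Gamma_pqq = -117/223, Gamma_qpp = 63/223, Gamma_qpq = -309/446, Gamma_qqq = -45/223; accelerations (d^2p/dtau^2, d^2q/dtau^2) = (1245/14272, 273/14272)

E = 21/4, F = -5/2, G = 13/2 at the point
E_p = 0, E_q = -6, F_p = -3/2, F_q = -9/2, G_p = -9/2, G_q = 0
EG - F^2 = 223/8;  g^inv = (8/223) * [[13/2, 5/2], [5/2, 21/4]]
first-kind symbols [ij,l] = (1/2)(d_i g_jl + d_j g_il - d_l g_ij): [pp,p] = E_p/2 = 0, [pp,q] = F_p - E_q/2 = 3/2, [pq,p] = E_q/2 = -3, [pq,q] = G_p/2 = -9/4, [qq,p] = F_q - G_p/2 = -9/4, [qq,q] = G_q/2 = 0
Gamma^p_ij = (G*[ij,p] - F*[ij,q])/(EG - F^2), Gamma^q_ij = (E*[ij,q] - F*[ij,p])/(EG - F^2)
Gamma_ppp = 30/223, Gamma_ppq = -201/223, Gamma_pqq = -117/223, Gamma_qpp = 63/223, Gamma_qpq = -309/446, Gamma_qqq = -45/223
d^2p/dtau^2 = -(Gamma_ppp*(1/2)^2 + 2*Gamma_ppq*(1/2)*(1/8) + Gamma_pqq*(1/8)^2) = 1245/14272
d^2q/dtau^2 = -(Gamma_qpp*(1/2)^2 + 2*Gamma_qpq*(1/2)*(1/8) + Gamma_qqq*(1/8)^2) = 273/14272


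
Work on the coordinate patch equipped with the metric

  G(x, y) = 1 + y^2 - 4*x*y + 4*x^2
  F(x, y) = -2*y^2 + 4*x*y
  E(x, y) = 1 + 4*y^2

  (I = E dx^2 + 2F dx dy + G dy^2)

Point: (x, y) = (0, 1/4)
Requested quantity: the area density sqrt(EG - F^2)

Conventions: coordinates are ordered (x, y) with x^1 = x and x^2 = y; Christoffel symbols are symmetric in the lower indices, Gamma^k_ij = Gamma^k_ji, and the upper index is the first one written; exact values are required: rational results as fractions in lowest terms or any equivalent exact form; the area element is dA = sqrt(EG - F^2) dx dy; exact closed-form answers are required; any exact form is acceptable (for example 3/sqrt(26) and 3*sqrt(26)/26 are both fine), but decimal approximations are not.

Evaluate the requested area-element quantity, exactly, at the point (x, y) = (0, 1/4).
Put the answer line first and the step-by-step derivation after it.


Answer: sqrt(EG - F^2) = sqrt(21)/4

E = 5/4, F = -1/8, G = 17/16; EG - F^2 = 21/16


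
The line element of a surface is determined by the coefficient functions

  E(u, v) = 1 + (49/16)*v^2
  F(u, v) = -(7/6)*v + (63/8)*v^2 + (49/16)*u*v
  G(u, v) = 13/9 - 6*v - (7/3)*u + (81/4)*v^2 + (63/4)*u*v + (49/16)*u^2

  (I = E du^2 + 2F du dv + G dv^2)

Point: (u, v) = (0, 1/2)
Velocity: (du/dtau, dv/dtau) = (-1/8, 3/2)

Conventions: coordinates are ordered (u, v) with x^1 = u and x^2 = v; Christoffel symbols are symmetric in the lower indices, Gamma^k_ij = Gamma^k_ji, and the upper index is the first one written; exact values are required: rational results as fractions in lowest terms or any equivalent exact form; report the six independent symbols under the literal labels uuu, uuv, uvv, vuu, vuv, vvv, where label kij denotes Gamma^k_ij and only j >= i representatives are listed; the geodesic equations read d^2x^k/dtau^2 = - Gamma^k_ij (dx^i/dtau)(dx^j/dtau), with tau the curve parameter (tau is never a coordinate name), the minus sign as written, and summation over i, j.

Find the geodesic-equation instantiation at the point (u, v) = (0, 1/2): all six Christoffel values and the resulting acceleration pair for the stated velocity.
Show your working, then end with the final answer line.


E = 113/64, F = 133/96, G = 505/144 at the point
E_u = 0, E_v = 49/16, F_u = 49/32, F_v = 161/24, G_u = 133/24, G_v = 57/4
EG - F^2 = 2461/576;  g^inv = (576/2461) * [[505/144, -133/96], [-133/96, 113/64]]
first-kind symbols [ij,l] = (1/2)(d_i g_jl + d_j g_il - d_l g_ij): [uu,u] = E_u/2 = 0, [uu,v] = F_u - E_v/2 = 0, [uv,u] = E_v/2 = 49/32, [uv,v] = G_u/2 = 133/48, [vv,u] = F_v - G_u/2 = 63/16, [vv,v] = G_v/2 = 57/8
Gamma^u_ij = (G*[ij,u] - F*[ij,v])/(EG - F^2), Gamma^v_ij = (E*[ij,v] - F*[ij,u])/(EG - F^2)
Gamma_uuu = 0, Gamma_uuv = 882/2461, Gamma_uvv = 2268/2461, Gamma_vuu = 0, Gamma_vuv = 1596/2461, Gamma_vvv = 4104/2461
d^2u/dtau^2 = -(Gamma_uuu*(-1/8)^2 + 2*Gamma_uuv*(-1/8)*(3/2) + Gamma_uvv*(3/2)^2) = -19089/9844
d^2v/dtau^2 = -(Gamma_vuu*(-1/8)^2 + 2*Gamma_vuv*(-1/8)*(3/2) + Gamma_vvv*(3/2)^2) = -17271/4922

Answer: Gamma_uuu = 0, Gamma_uuv = 882/2461, Gamma_uvv = 2268/2461, Gamma_vuu = 0, Gamma_vuv = 1596/2461, Gamma_vvv = 4104/2461; accelerations (d^2u/dtau^2, d^2v/dtau^2) = (-19089/9844, -17271/4922)


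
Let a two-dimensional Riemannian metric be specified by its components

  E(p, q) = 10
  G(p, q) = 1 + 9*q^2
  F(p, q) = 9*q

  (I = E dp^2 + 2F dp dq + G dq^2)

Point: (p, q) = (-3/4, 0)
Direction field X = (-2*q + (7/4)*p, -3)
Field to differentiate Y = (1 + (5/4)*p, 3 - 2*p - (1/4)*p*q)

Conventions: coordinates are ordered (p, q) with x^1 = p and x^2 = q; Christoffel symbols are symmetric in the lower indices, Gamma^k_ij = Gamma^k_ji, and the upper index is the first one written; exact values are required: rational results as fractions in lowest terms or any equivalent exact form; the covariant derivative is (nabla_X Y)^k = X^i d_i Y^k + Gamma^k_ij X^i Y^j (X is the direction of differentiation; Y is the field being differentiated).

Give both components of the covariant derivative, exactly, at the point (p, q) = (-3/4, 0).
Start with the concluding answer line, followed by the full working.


Answer: (nabla_X Y)^p = -4413/320, (nabla_X Y)^q = 33/16

E = 10, F = 0, G = 1 at the point
E_p = 0, E_q = 0, F_p = 0, F_q = 9, G_p = 0, G_q = 0
EG - F^2 = 10;  g^inv = (1/10) * [[1, 0], [0, 10]]
first-kind symbols [ij,l] = (1/2)(d_i g_jl + d_j g_il - d_l g_ij): [pp,p] = E_p/2 = 0, [pp,q] = F_p - E_q/2 = 0, [pq,p] = E_q/2 = 0, [pq,q] = G_p/2 = 0, [qq,p] = F_q - G_p/2 = 9, [qq,q] = G_q/2 = 0
Gamma^p_ij = (G*[ij,p] - F*[ij,q])/(EG - F^2), Gamma^q_ij = (E*[ij,q] - F*[ij,p])/(EG - F^2)
Gamma_ppp = 0, Gamma_ppq = 0, Gamma_pqq = 9/10, Gamma_qpp = 0, Gamma_qpq = 0, Gamma_qqq = 0
X = (-21/16, -3), Y = (1/16, 9/2) at the point


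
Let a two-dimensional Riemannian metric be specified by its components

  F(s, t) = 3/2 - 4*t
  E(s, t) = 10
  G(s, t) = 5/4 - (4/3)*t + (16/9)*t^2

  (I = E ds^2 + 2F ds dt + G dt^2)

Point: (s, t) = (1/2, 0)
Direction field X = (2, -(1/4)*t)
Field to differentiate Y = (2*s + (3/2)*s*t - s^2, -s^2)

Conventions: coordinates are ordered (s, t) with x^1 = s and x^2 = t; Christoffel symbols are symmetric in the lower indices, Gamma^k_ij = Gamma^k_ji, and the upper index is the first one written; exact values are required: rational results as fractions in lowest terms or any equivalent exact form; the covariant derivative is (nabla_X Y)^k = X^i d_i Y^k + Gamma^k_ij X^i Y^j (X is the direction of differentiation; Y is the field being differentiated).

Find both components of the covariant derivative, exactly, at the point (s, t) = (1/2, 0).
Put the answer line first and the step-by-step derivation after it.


Answer: (nabla_X Y)^s = 2, (nabla_X Y)^t = -2

E = 10, F = 3/2, G = 5/4 at the point
E_s = 0, E_t = 0, F_s = 0, F_t = -4, G_s = 0, G_t = -4/3
EG - F^2 = 41/4;  g^inv = (4/41) * [[5/4, -3/2], [-3/2, 10]]
first-kind symbols [ij,l] = (1/2)(d_i g_jl + d_j g_il - d_l g_ij): [ss,s] = E_s/2 = 0, [ss,t] = F_s - E_t/2 = 0, [st,s] = E_t/2 = 0, [st,t] = G_s/2 = 0, [tt,s] = F_t - G_s/2 = -4, [tt,t] = G_t/2 = -2/3
Gamma^s_ij = (G*[ij,s] - F*[ij,t])/(EG - F^2), Gamma^t_ij = (E*[ij,t] - F*[ij,s])/(EG - F^2)
Gamma_sss = 0, Gamma_sst = 0, Gamma_stt = -16/41, Gamma_tss = 0, Gamma_tst = 0, Gamma_ttt = -8/123
X = (2, 0), Y = (3/4, -1/4) at the point


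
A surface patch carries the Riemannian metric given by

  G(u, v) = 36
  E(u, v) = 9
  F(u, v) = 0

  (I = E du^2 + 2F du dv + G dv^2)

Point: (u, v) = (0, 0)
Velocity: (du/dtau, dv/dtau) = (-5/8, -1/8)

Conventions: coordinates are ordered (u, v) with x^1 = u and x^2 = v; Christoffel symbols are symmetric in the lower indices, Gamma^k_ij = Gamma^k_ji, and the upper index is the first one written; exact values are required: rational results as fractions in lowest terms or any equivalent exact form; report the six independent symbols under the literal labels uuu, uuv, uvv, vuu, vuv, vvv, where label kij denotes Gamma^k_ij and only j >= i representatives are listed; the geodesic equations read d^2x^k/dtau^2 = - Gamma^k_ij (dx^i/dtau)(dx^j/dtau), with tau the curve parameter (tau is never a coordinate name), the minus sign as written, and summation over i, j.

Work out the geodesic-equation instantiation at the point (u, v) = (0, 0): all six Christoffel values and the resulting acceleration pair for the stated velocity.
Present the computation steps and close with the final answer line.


E = 9, F = 0, G = 36 at the point
E_u = 0, E_v = 0, F_u = 0, F_v = 0, G_u = 0, G_v = 0
EG - F^2 = 324;  g^inv = (1/324) * [[36, 0], [0, 9]]
first-kind symbols [ij,l] = (1/2)(d_i g_jl + d_j g_il - d_l g_ij): [uu,u] = E_u/2 = 0, [uu,v] = F_u - E_v/2 = 0, [uv,u] = E_v/2 = 0, [uv,v] = G_u/2 = 0, [vv,u] = F_v - G_u/2 = 0, [vv,v] = G_v/2 = 0
Gamma^u_ij = (G*[ij,u] - F*[ij,v])/(EG - F^2), Gamma^v_ij = (E*[ij,v] - F*[ij,u])/(EG - F^2)
Gamma_uuu = 0, Gamma_uuv = 0, Gamma_uvv = 0, Gamma_vuu = 0, Gamma_vuv = 0, Gamma_vvv = 0
d^2u/dtau^2 = -(Gamma_uuu*(-5/8)^2 + 2*Gamma_uuv*(-5/8)*(-1/8) + Gamma_uvv*(-1/8)^2) = 0
d^2v/dtau^2 = -(Gamma_vuu*(-5/8)^2 + 2*Gamma_vuv*(-5/8)*(-1/8) + Gamma_vvv*(-1/8)^2) = 0

Answer: Gamma_uuu = 0, Gamma_uuv = 0, Gamma_uvv = 0, Gamma_vuu = 0, Gamma_vuv = 0, Gamma_vvv = 0; accelerations (d^2u/dtau^2, d^2v/dtau^2) = (0, 0)


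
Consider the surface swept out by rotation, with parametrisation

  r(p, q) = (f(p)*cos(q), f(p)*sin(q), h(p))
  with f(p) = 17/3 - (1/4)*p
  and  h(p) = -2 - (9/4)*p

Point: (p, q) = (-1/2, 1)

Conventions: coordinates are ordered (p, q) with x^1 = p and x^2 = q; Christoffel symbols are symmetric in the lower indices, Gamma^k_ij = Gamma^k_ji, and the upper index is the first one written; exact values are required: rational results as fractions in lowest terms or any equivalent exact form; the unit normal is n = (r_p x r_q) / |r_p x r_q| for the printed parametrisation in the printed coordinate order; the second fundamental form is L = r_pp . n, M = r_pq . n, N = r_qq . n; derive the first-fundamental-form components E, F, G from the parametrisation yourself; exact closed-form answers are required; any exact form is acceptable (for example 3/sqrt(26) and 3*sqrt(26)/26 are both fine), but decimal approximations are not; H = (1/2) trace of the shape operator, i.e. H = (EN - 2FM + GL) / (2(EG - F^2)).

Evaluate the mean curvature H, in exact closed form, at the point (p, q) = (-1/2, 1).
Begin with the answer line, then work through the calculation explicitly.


Answer: H = -54*sqrt(82)/5699

f = 139/24, f' = -1/4, f'' = 0, h' = -9/4, h'' = 0
E = 41/8, F = 0, G = 19321/576; answer radicand W^2 = 41/8
unnormalised second-form numerators: l = 0, m = 0, n = -417/32; L = l/sqrt(41/8), and similarly M = m/sqrt(W^2), N = n/sqrt(W^2)
H = (E*n - 2*F*m + G*l) / (2*(EG - F^2)*sqrt(W^2)); E*n - 2*F*m + G*l = -17097/256, EG - F^2 = 792161/4608, so H = (-27/139)/sqrt(41/8)


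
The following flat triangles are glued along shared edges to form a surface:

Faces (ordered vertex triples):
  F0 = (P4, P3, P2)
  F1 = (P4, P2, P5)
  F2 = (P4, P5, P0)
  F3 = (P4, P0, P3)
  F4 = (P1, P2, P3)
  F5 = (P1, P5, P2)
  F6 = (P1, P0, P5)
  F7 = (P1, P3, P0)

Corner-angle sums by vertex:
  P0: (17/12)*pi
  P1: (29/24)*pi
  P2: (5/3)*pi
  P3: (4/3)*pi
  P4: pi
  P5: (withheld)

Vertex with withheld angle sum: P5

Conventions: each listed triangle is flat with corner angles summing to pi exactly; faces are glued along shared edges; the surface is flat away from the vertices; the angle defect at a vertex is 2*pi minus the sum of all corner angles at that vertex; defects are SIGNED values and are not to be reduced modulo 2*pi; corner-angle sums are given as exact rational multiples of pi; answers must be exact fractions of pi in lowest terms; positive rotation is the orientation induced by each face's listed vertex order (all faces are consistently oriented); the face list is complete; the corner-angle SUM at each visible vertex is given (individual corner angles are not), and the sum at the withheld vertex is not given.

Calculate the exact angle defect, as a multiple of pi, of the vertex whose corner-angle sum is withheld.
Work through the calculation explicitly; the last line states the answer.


V = 6, E = 12, F = 8; chi = V - E + F = 2
Gauss-Bonnet: total defect = 2*pi*chi = 4*pi; visible defects sum to (27/8)*pi

Answer: defect(P5) = (5/8)*pi


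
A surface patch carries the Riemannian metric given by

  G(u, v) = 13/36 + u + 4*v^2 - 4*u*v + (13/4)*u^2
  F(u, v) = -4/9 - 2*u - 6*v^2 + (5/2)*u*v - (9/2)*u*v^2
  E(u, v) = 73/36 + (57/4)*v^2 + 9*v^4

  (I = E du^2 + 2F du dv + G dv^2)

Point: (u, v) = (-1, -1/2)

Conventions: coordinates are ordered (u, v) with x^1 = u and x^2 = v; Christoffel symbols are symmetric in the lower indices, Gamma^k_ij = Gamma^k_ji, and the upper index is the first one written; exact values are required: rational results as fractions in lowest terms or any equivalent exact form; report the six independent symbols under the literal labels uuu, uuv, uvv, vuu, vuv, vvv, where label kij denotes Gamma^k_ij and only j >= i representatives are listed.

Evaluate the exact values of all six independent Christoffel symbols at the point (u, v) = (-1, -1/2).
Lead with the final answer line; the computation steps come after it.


Answer: Gamma_uuu = -7000/2307, Gamma_uuv = -6250/2307, Gamma_uvv = 232/769, Gamma_vuu = 17720/2307, Gamma_vuv = 6923/2307, Gamma_vvv = -350/769

E = 443/72, F = 175/72, G = 29/18 at the point
E_u = 0, E_v = -75/4, F_u = -35/8, F_v = -1, G_u = -7/2, G_v = 0
EG - F^2 = 769/192;  g^inv = (192/769) * [[29/18, -175/72], [-175/72, 443/72]]
first-kind symbols [ij,l] = (1/2)(d_i g_jl + d_j g_il - d_l g_ij): [uu,u] = E_u/2 = 0, [uu,v] = F_u - E_v/2 = 5, [uv,u] = E_v/2 = -75/8, [uv,v] = G_u/2 = -7/4, [vv,u] = F_v - G_u/2 = 3/4, [vv,v] = G_v/2 = 0
Gamma^u_ij = (G*[ij,u] - F*[ij,v])/(EG - F^2), Gamma^v_ij = (E*[ij,v] - F*[ij,u])/(EG - F^2)


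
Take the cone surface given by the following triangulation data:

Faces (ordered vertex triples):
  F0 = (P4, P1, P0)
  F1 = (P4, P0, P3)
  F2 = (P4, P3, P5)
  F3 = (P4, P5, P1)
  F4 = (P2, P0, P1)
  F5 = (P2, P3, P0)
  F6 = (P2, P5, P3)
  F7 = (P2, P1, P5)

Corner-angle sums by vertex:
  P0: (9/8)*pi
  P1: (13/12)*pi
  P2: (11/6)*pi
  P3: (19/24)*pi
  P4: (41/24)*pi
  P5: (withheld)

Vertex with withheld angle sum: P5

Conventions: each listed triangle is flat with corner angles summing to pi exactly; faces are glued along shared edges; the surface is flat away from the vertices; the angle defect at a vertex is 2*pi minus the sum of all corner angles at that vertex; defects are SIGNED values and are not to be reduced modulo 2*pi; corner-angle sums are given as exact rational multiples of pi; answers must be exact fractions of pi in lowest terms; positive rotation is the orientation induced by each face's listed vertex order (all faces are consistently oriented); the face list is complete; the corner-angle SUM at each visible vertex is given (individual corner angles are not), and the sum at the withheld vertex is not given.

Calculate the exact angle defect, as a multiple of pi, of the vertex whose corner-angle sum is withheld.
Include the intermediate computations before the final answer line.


V = 6, E = 12, F = 8; chi = V - E + F = 2
Gauss-Bonnet: total defect = 2*pi*chi = 4*pi; visible defects sum to (83/24)*pi

Answer: defect(P5) = (13/24)*pi
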